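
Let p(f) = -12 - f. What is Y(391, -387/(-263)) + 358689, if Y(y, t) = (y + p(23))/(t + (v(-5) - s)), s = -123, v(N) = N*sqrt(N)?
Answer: 387491857988877/1080291821 + 123120820*I*sqrt(5)/1080291821 ≈ 3.5869e+5 + 0.25484*I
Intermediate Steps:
v(N) = N**(3/2)
Y(y, t) = (-35 + y)/(123 + t - 5*I*sqrt(5)) (Y(y, t) = (y + (-12 - 1*23))/(t + ((-5)**(3/2) - 1*(-123))) = (y + (-12 - 23))/(t + (-5*I*sqrt(5) + 123)) = (y - 35)/(t + (123 - 5*I*sqrt(5))) = (-35 + y)/(123 + t - 5*I*sqrt(5)))
Y(391, -387/(-263)) + 358689 = (-35 + 391)/(123 - 387/(-263) - 5*I*sqrt(5)) + 358689 = 356/(123 - 387*(-1/263) - 5*I*sqrt(5)) + 358689 = 356/(123 + 387/263 - 5*I*sqrt(5)) + 358689 = 356/(32736/263 - 5*I*sqrt(5)) + 358689 = 358689 + 356/(32736/263 - 5*I*sqrt(5))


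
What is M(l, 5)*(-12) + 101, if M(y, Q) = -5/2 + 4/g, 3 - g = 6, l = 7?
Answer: 147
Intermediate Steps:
g = -3 (g = 3 - 1*6 = 3 - 6 = -3)
M(y, Q) = -23/6 (M(y, Q) = -5/2 + 4/(-3) = -5*1/2 + 4*(-1/3) = -5/2 - 4/3 = -23/6)
M(l, 5)*(-12) + 101 = -23/6*(-12) + 101 = 46 + 101 = 147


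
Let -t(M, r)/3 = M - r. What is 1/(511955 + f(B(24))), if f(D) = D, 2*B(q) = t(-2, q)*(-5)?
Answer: 1/511760 ≈ 1.9540e-6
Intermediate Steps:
t(M, r) = -3*M + 3*r (t(M, r) = -3*(M - r) = -3*M + 3*r)
B(q) = -15 - 15*q/2 (B(q) = ((-3*(-2) + 3*q)*(-5))/2 = ((6 + 3*q)*(-5))/2 = (-30 - 15*q)/2 = -15 - 15*q/2)
1/(511955 + f(B(24))) = 1/(511955 + (-15 - 15/2*24)) = 1/(511955 + (-15 - 180)) = 1/(511955 - 195) = 1/511760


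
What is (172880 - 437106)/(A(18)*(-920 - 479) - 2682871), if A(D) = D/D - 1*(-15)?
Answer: 264226/2705255 ≈ 0.097671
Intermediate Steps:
A(D) = 16 (A(D) = 1 + 15 = 16)
(172880 - 437106)/(A(18)*(-920 - 479) - 2682871) = (172880 - 437106)/(16*(-920 - 479) - 2682871) = -264226/(16*(-1399) - 2682871) = -264226/(-22384 - 2682871) = -264226/(-2705255) = -264226*(-1/2705255) = 264226/2705255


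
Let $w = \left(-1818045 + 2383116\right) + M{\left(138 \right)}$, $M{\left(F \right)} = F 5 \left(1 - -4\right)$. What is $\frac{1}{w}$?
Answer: $\frac{1}{568521} \approx 1.759 \cdot 10^{-6}$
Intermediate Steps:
$M{\left(F \right)} = 25 F$ ($M{\left(F \right)} = 5 F \left(1 + 4\right) = 5 F 5 = 25 F$)
$w = 568521$ ($w = \left(-1818045 + 2383116\right) + 25 \cdot 138 = 565071 + 3450 = 568521$)
$\frac{1}{w} = \frac{1}{568521}$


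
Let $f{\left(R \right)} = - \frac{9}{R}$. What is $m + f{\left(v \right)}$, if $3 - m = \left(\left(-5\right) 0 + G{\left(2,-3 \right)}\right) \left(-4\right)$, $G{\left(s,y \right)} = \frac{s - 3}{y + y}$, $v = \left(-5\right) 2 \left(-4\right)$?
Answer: $\frac{413}{120} \approx 3.4417$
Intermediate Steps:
$v = 40$ ($v = \left(-10\right) \left(-4\right) = 40$)
$G{\left(s,y \right)} = \frac{-3 + s}{2 y}$
$m = \frac{11}{3}$ ($m = 3 - \left(\left(-5\right) 0 + \frac{-3 + 2}{2 \left(-3\right)}\right) \left(-4\right) = 3 - \left(0 + \frac{1}{2} \left(- \frac{1}{3}\right) \left(-1\right)\right) \left(-4\right) = 3 - \left(0 + \frac{1}{6}\right) \left(-4\right) = 3 - \frac{1}{6} \left(-4\right) = 3 - - \frac{2}{3} = 3 + \frac{2}{3} = \frac{11}{3} \approx 3.6667$)
$m + f{\left(v \right)} = \frac{11}{3} - \frac{9}{40} = \frac{413}{120}$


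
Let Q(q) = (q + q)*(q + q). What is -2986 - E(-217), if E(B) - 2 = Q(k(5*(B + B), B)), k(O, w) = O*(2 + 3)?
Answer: -470892988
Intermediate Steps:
k(O, w) = 5*O (k(O, w) = O*5 = 5*O)
Q(q) = 4*q**2 (Q(q) = (2*q)*(2*q) = 4*q**2)
E(B) = 2 + 10000*B**2 (E(B) = 2 + 4*(5*(5*(B + B)))**2 = 2 + 4*(5*(5*(2*B)))**2 = 2 + 4*(5*(10*B))**2 = 2 + 4*(50*B)**2 = 2 + 4*(2500*B**2) = 2 + 10000*B**2)
-2986 - E(-217) = -2986 - (2 + 10000*(-217)**2) = -2986 - (2 + 10000*47089) = -2986 - (2 + 470890000) = -2986 - 1*470890002 = -2986 - 470890002 = -470892988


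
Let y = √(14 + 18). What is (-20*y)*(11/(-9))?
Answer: 880*√2/9 ≈ 138.28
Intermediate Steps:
y = 4*√2 (y = √32 = 4*√2 ≈ 5.6569)
(-20*y)*(11/(-9)) = (-80*√2)*(11/(-9)) = (-80*√2)*(11*(-⅑)) = -80*√2*(-11/9) = 880*√2/9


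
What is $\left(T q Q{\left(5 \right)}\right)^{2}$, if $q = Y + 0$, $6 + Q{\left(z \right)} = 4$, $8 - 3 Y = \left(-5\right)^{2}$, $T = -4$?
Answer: $\frac{18496}{9} \approx 2055.1$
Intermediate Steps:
$Y = - \frac{17}{3}$ ($Y = \frac{8}{3} - \frac{\left(-5\right)^{2}}{3} = \frac{8}{3} - \frac{25}{3} = - \frac{17}{3} \approx -5.6667$)
$Q{\left(z \right)} = -2$ ($Q{\left(z \right)} = -6 + 4 = -2$)
$q = - \frac{17}{3}$ ($q = - \frac{17}{3} + 0 = - \frac{17}{3} \approx -5.6667$)
$\left(T q Q{\left(5 \right)}\right)^{2} = \left(\left(-4\right) \left(- \frac{17}{3}\right) \left(-2\right)\right)^{2} = \left(\frac{68}{3} \left(-2\right)\right)^{2} = \left(- \frac{136}{3}\right)^{2} = \frac{18496}{9}$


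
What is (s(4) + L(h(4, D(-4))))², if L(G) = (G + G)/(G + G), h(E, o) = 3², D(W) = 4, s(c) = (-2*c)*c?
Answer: 961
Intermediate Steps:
s(c) = -2*c²
h(E, o) = 9
L(G) = 1 (L(G) = (2*G)/((2*G)) = (2*G)*(1/(2*G)) = 1)
(s(4) + L(h(4, D(-4))))² = (-2*4² + 1)² = (-2*16 + 1)² = (-32 + 1)² = (-31)² = 961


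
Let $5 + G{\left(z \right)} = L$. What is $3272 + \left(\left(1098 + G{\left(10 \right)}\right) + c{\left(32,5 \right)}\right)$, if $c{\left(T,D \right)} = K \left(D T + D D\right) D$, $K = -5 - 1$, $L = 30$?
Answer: $-1155$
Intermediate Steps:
$G{\left(z \right)} = 25$ ($G{\left(z \right)} = -5 + 30 = 25$)
$K = -6$
$c{\left(T,D \right)} = D \left(- 6 D^{2} - 6 D T\right)$ ($c{\left(T,D \right)} = - 6 \left(D T + D D\right) D = - 6 \left(D T + D^{2}\right) D = - 6 \left(D^{2} + D T\right) D = \left(- 6 D^{2} - 6 D T\right) D = D \left(- 6 D^{2} - 6 D T\right)$)
$3272 + \left(\left(1098 + G{\left(10 \right)}\right) + c{\left(32,5 \right)}\right) = 3272 + \left(\left(1098 + 25\right) + 6 \cdot 5^{2} \left(\left(-1\right) 5 - 32\right)\right) = 3272 + \left(1123 + 6 \cdot 25 \left(-5 - 32\right)\right) = 3272 + \left(1123 + 6 \cdot 25 \left(-37\right)\right) = 3272 + \left(1123 - 5550\right) = 3272 - 4427 = -1155$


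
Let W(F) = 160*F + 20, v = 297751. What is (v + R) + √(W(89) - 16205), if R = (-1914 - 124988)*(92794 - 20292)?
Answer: -9200351053 + I*√1945 ≈ -9.2004e+9 + 44.102*I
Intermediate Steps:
W(F) = 20 + 160*F
R = -9200648804 (R = -126902*72502 = -9200648804)
(v + R) + √(W(89) - 16205) = (297751 - 9200648804) + √((20 + 160*89) - 16205) = -9200351053 + √((20 + 14240) - 16205) = -9200351053 + √(14260 - 16205) = -9200351053 + √(-1945) = -9200351053 + I*√1945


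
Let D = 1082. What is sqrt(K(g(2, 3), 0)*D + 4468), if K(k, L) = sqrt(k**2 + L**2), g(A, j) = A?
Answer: 2*sqrt(1658) ≈ 81.437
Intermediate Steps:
K(k, L) = sqrt(L**2 + k**2)
sqrt(K(g(2, 3), 0)*D + 4468) = sqrt(sqrt(0**2 + 2**2)*1082 + 4468) = sqrt(sqrt(0 + 4)*1082 + 4468) = sqrt(sqrt(4)*1082 + 4468) = sqrt(2*1082 + 4468) = sqrt(2164 + 4468) = sqrt(6632) = 2*sqrt(1658)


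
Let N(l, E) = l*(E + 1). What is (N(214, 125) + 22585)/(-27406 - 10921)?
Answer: -49549/38327 ≈ -1.2928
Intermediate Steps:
N(l, E) = l*(1 + E)
(N(214, 125) + 22585)/(-27406 - 10921) = (214*(1 + 125) + 22585)/(-27406 - 10921) = (214*126 + 22585)/(-38327) = (26964 + 22585)*(-1/38327) = 49549*(-1/38327) = -49549/38327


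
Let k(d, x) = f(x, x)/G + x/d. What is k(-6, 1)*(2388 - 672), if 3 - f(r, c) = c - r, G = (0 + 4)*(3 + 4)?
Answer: -715/7 ≈ -102.14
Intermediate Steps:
G = 28 (G = 4*7 = 28)
f(r, c) = 3 + r - c (f(r, c) = 3 - (c - r) = 3 + (r - c) = 3 + r - c)
k(d, x) = 3/28 + x/d (k(d, x) = (3 + x - x)/28 + x/d = 3*(1/28) + x/d = 3/28 + x/d)
k(-6, 1)*(2388 - 672) = (3/28 + 1/(-6))*(2388 - 672) = (3/28 + 1*(-⅙))*1716 = (3/28 - ⅙)*1716 = -5/84*1716 = -715/7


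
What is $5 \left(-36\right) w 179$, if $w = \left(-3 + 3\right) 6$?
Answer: $0$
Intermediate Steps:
$w = 0$ ($w = 0 \cdot 6 = 0$)
$5 \left(-36\right) w 179 = 5 \left(-36\right) 0 \cdot 179 = \left(-180\right) 0 \cdot 179 = 0 \cdot 179 = 0$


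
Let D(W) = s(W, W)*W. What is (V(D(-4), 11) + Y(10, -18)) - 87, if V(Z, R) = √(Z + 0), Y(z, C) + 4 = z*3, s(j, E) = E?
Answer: -57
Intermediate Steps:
D(W) = W² (D(W) = W*W = W²)
Y(z, C) = -4 + 3*z (Y(z, C) = -4 + z*3 = -4 + 3*z)
V(Z, R) = √Z
(V(D(-4), 11) + Y(10, -18)) - 87 = (√((-4)²) + (-4 + 3*10)) - 87 = (√16 + (-4 + 30)) - 87 = (4 + 26) - 87 = 30 - 87 = -57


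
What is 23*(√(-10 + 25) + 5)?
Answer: 115 + 23*√15 ≈ 204.08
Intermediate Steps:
23*(√(-10 + 25) + 5) = 23*(√15 + 5) = 23*(5 + √15) = 115 + 23*√15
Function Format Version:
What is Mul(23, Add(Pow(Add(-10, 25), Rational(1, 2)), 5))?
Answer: Add(115, Mul(23, Pow(15, Rational(1, 2)))) ≈ 204.08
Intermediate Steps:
Mul(23, Add(Pow(Add(-10, 25), Rational(1, 2)), 5)) = Mul(23, Add(Pow(15, Rational(1, 2)), 5)) = Mul(23, Add(5, Pow(15, Rational(1, 2)))) = Add(115, Mul(23, Pow(15, Rational(1, 2))))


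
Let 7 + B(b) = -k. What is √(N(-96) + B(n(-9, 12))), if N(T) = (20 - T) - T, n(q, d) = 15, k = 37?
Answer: 2*√42 ≈ 12.961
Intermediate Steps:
N(T) = 20 - 2*T
B(b) = -44 (B(b) = -7 - 1*37 = -7 - 37 = -44)
√(N(-96) + B(n(-9, 12))) = √((20 - 2*(-96)) - 44) = √((20 + 192) - 44) = √(212 - 44) = √168 = 2*√42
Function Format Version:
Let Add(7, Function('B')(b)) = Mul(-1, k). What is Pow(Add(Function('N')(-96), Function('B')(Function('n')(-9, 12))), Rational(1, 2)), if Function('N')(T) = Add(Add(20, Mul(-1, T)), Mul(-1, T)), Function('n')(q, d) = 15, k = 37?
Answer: Mul(2, Pow(42, Rational(1, 2))) ≈ 12.961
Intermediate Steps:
Function('N')(T) = Add(20, Mul(-2, T))
Function('B')(b) = -44 (Function('B')(b) = Add(-7, Mul(-1, 37)) = Add(-7, -37) = -44)
Pow(Add(Function('N')(-96), Function('B')(Function('n')(-9, 12))), Rational(1, 2)) = Pow(Add(Add(20, Mul(-2, -96)), -44), Rational(1, 2)) = Pow(Add(Add(20, 192), -44), Rational(1, 2)) = Pow(Add(212, -44), Rational(1, 2)) = Pow(168, Rational(1, 2)) = Mul(2, Pow(42, Rational(1, 2)))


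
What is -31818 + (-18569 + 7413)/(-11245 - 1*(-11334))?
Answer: -2842958/89 ≈ -31943.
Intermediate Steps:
-31818 + (-18569 + 7413)/(-11245 - 1*(-11334)) = -31818 - 11156/(-11245 + 11334) = -31818 - 11156/89 = -2842958/89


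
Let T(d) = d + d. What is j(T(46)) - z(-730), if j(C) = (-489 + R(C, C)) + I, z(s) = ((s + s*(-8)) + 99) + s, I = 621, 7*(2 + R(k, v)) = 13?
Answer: -30430/7 ≈ -4347.1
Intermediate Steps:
T(d) = 2*d
R(k, v) = -1/7 (R(k, v) = -2 + (1/7)*13 = -2 + 13/7 = -1/7)
z(s) = 99 - 6*s (z(s) = ((s - 8*s) + 99) + s = (-7*s + 99) + s = (99 - 7*s) + s = 99 - 6*s)
j(C) = 923/7 (j(C) = (-489 - 1/7) + 621 = -3424/7 + 621 = 923/7)
j(T(46)) - z(-730) = 923/7 - (99 - 6*(-730)) = 923/7 - (99 + 4380) = 923/7 - 1*4479 = 923/7 - 4479 = -30430/7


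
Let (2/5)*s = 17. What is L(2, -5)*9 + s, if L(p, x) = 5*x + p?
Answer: -329/2 ≈ -164.50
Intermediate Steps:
L(p, x) = p + 5*x
s = 85/2 (s = (5/2)*17 = 85/2 ≈ 42.500)
L(2, -5)*9 + s = (2 + 5*(-5))*9 + 85/2 = (2 - 25)*9 + 85/2 = -23*9 + 85/2 = -207 + 85/2 = -329/2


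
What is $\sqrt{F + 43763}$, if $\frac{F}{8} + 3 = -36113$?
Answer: $i \sqrt{245165} \approx 495.14 i$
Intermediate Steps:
$F = -288928$ ($F = -24 + 8 \left(-36113\right) = -24 - 288904 = -288928$)
$\sqrt{F + 43763} = \sqrt{-288928 + 43763} = \sqrt{-245165} = i \sqrt{245165}$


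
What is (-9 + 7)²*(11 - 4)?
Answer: 28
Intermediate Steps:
(-9 + 7)²*(11 - 4) = (-2)²*7 = 4*7 = 28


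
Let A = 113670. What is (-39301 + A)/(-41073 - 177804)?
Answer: -74369/218877 ≈ -0.33978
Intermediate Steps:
(-39301 + A)/(-41073 - 177804) = (-39301 + 113670)/(-41073 - 177804) = 74369/(-218877) = 74369*(-1/218877) = -74369/218877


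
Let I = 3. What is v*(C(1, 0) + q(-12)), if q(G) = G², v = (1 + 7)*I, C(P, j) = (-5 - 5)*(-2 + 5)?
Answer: 2736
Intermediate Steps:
C(P, j) = -30 (C(P, j) = -10*3 = -30)
v = 24 (v = (1 + 7)*3 = 8*3 = 24)
v*(C(1, 0) + q(-12)) = 24*(-30 + (-12)²) = 24*(-30 + 144) = 24*114 = 2736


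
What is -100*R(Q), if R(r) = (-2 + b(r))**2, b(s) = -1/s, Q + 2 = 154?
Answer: -2325625/5776 ≈ -402.64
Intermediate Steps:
Q = 152 (Q = -2 + 154 = 152)
R(r) = (-2 - 1/r)**2
-100*R(Q) = -100*(1 + 2*152)**2/152**2 = -25*(1 + 304)**2/5776 = -25*305**2/5776 = -25*93025/5776 = -100*93025/23104 = -2325625/5776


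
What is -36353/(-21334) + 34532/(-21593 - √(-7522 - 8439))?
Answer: 47398119243/452158236170 + 17266*I*√15961/233136805 ≈ 0.10483 + 0.0093565*I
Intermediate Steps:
-36353/(-21334) + 34532/(-21593 - √(-7522 - 8439)) = -36353*(-1/21334) + 34532/(-21593 - √(-15961)) = 36353/21334 + 34532/(-21593 - I*√15961)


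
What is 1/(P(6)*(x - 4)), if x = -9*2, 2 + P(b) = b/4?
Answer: 1/11 ≈ 0.090909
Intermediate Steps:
P(b) = -2 + b/4
x = -18
1/(P(6)*(x - 4)) = 1/((-2 + (¼)*6)*(-18 - 4)) = 1/((-2 + 3/2)*(-22)) = 1/(-½*(-22)) = 1/11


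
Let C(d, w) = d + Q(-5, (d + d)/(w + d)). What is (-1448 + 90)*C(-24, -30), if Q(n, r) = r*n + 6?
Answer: 274316/9 ≈ 30480.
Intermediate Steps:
Q(n, r) = 6 + n*r (Q(n, r) = n*r + 6 = 6 + n*r)
C(d, w) = 6 + d - 10*d/(d + w) (C(d, w) = d + (6 - 5*(d + d)/(w + d)) = d + (6 - 5*2*d/(d + w)) = d + (6 - 10*d/(d + w)) = 6 + d - 10*d/(d + w))
(-1448 + 90)*C(-24, -30) = (-1448 + 90)*((-10*(-24) + (6 - 24)*(-24 - 30))/(-24 - 30)) = -1358*(240 - 18*(-54))/(-54) = -(-679)*(240 + 972)/27 = -(-679)*1212/27 = -1358*(-202/9) = 274316/9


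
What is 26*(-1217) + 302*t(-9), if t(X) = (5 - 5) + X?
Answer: -34360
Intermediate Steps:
t(X) = X (t(X) = 0 + X = X)
26*(-1217) + 302*t(-9) = 26*(-1217) + 302*(-9) = -31642 - 2718 = -34360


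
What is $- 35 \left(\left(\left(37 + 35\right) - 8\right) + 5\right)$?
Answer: $-2415$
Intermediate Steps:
$- 35 \left(\left(\left(37 + 35\right) - 8\right) + 5\right) = - 35 \left(\left(72 - 8\right) + 5\right) = - 35 \left(64 + 5\right) = \left(-35\right) 69 = -2415$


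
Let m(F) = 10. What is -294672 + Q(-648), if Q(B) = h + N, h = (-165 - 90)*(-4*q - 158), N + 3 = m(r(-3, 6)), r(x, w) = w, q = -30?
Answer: -284975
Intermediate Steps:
N = 7 (N = -3 + 10 = 7)
h = 9690 (h = (-165 - 90)*(-4*(-30) - 158) = -255*(120 - 158) = -255*(-38) = 9690)
Q(B) = 9697 (Q(B) = 9690 + 7 = 9697)
-294672 + Q(-648) = -294672 + 9697 = -284975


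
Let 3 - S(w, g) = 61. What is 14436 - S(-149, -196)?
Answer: 14494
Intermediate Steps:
S(w, g) = -58 (S(w, g) = 3 - 1*61 = 3 - 61 = -58)
14436 - S(-149, -196) = 14436 - 1*(-58) = 14436 + 58 = 14494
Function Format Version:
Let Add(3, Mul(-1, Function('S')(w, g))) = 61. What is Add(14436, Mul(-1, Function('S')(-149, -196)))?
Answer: 14494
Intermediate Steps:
Function('S')(w, g) = -58 (Function('S')(w, g) = Add(3, Mul(-1, 61)) = Add(3, -61) = -58)
Add(14436, Mul(-1, Function('S')(-149, -196))) = Add(14436, Mul(-1, -58)) = Add(14436, 58) = 14494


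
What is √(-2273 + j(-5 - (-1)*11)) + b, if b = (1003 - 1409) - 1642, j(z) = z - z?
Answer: -2048 + I*√2273 ≈ -2048.0 + 47.676*I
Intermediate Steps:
j(z) = 0
b = -2048 (b = -406 - 1642 = -2048)
√(-2273 + j(-5 - (-1)*11)) + b = √(-2273 + 0) - 2048 = √(-2273) - 2048 = I*√2273 - 2048 = -2048 + I*√2273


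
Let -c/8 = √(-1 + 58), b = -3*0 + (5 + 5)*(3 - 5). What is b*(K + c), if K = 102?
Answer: -2040 + 160*√57 ≈ -832.03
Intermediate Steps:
b = -20 (b = 0 + 10*(-2) = 0 - 20 = -20)
c = -8*√57 (c = -8*√(-1 + 58) = -8*√57 ≈ -60.399)
b*(K + c) = -20*(102 - 8*√57) = -2040 + 160*√57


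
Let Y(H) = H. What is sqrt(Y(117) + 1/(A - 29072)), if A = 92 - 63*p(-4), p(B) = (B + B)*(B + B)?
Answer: sqrt(3541823551)/5502 ≈ 10.817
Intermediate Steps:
p(B) = 4*B**2 (p(B) = (2*B)*(2*B) = 4*B**2)
A = -3940 (A = 92 - 252*(-4)**2 = 92 - 252*16 = 92 - 63*64 = 92 - 4032 = -3940)
sqrt(Y(117) + 1/(A - 29072)) = sqrt(117 + 1/(-3940 - 29072)) = sqrt(117 + 1/(-33012)) = sqrt(117 - 1/33012) = sqrt(3862403/33012) = sqrt(3541823551)/5502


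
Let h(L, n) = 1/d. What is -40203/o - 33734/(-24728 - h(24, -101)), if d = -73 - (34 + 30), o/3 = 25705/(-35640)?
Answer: 323628093276758/17416345635 ≈ 18582.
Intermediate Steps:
o = -5141/2376 (o = 3*(25705/(-35640)) = 3*(25705*(-1/35640)) = 3*(-5141/7128) = -5141/2376 ≈ -2.1637)
d = -137 (d = -73 - 1*64 = -73 - 64 = -137)
h(L, n) = -1/137 (h(L, n) = 1/(-137) = -1/137)
-40203/o - 33734/(-24728 - h(24, -101)) = -40203/(-5141/2376) - 33734/(-24728 - 1*(-1/137)) = -40203*(-2376/5141) - 33734/(-24728 + 1/137) = 95522328/5141 - 33734/(-3387735/137) = 95522328/5141 - 33734*(-137/3387735) = 95522328/5141 + 4621558/3387735 = 323628093276758/17416345635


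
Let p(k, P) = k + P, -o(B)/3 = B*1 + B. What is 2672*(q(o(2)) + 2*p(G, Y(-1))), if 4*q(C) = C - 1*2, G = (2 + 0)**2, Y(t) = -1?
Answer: 6680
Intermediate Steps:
G = 4 (G = 2**2 = 4)
o(B) = -6*B (o(B) = -3*(B*1 + B) = -3*(B + B) = -6*B)
p(k, P) = P + k
q(C) = -1/2 + C/4 (q(C) = (C - 1*2)/4 = (C - 2)/4 = (-2 + C)/4 = -1/2 + C/4)
2672*(q(o(2)) + 2*p(G, Y(-1))) = 2672*((-1/2 + (-6*2)/4) + 2*(-1 + 4)) = 2672*((-1/2 + (1/4)*(-12)) + 2*3) = 2672*((-1/2 - 3) + 6) = 2672*(-7/2 + 6) = 2672*(5/2) = 6680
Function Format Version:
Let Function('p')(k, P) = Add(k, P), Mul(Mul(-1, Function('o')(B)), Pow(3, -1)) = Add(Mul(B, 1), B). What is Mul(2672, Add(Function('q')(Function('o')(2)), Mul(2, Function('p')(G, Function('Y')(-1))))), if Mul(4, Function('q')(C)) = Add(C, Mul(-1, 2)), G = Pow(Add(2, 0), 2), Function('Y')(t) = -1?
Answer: 6680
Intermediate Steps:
G = 4 (G = Pow(2, 2) = 4)
Function('o')(B) = Mul(-6, B) (Function('o')(B) = Mul(-3, Add(Mul(B, 1), B)) = Mul(-3, Add(B, B)) = Mul(-3, Mul(2, B)) = Mul(-6, B))
Function('p')(k, P) = Add(P, k)
Function('q')(C) = Add(Rational(-1, 2), Mul(Rational(1, 4), C)) (Function('q')(C) = Mul(Rational(1, 4), Add(C, Mul(-1, 2))) = Mul(Rational(1, 4), Add(C, -2)) = Mul(Rational(1, 4), Add(-2, C)) = Add(Rational(-1, 2), Mul(Rational(1, 4), C)))
Mul(2672, Add(Function('q')(Function('o')(2)), Mul(2, Function('p')(G, Function('Y')(-1))))) = Mul(2672, Add(Add(Rational(-1, 2), Mul(Rational(1, 4), Mul(-6, 2))), Mul(2, Add(-1, 4)))) = Mul(2672, Add(Add(Rational(-1, 2), Mul(Rational(1, 4), -12)), Mul(2, 3))) = Mul(2672, Add(Add(Rational(-1, 2), -3), 6)) = Mul(2672, Add(Rational(-7, 2), 6)) = Mul(2672, Rational(5, 2)) = 6680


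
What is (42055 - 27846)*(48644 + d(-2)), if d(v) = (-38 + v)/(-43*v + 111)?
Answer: 136162403052/197 ≈ 6.9118e+8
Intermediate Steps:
d(v) = (-38 + v)/(111 - 43*v)
(42055 - 27846)*(48644 + d(-2)) = (42055 - 27846)*(48644 + (38 - 1*(-2))/(-111 + 43*(-2))) = 14209*(48644 + (38 + 2)/(-111 - 86)) = 14209*(48644 + 40/(-197)) = 14209*(48644 - 1/197*40) = 14209*(48644 - 40/197) = 14209*(9582828/197) = 136162403052/197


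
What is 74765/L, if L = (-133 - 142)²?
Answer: 14953/15125 ≈ 0.98863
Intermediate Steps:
L = 75625 (L = (-275)² = 75625)
74765/L = 74765/75625 = 74765*(1/75625) = 14953/15125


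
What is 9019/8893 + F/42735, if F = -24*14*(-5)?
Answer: 3813021/3619451 ≈ 1.0535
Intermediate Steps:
F = 1680 (F = -336*(-5) = 1680)
9019/8893 + F/42735 = 9019/8893 + 1680/42735 = 9019*(1/8893) + 1680*(1/42735) = 9019/8893 + 16/407 = 3813021/3619451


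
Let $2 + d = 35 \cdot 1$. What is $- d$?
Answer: $-33$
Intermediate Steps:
$d = 33$ ($d = -2 + 35 \cdot 1 = -2 + 35 = 33$)
$- d = \left(-1\right) 33 = -33$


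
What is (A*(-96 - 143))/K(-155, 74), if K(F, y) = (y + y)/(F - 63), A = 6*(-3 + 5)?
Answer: 156306/37 ≈ 4224.5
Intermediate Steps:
A = 12 (A = 6*2 = 12)
K(F, y) = 2*y/(-63 + F) (K(F, y) = (2*y)/(-63 + F) = 2*y/(-63 + F))
(A*(-96 - 143))/K(-155, 74) = (12*(-96 - 143))/((2*74/(-63 - 155))) = (12*(-239))/((2*74/(-218))) = -2868/(2*74*(-1/218)) = -2868/(-74/109) = -2868*(-109/74) = 156306/37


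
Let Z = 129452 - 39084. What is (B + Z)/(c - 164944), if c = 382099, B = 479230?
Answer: 189866/72385 ≈ 2.6230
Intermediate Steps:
Z = 90368
(B + Z)/(c - 164944) = (479230 + 90368)/(382099 - 164944) = 569598/217155 = 569598*(1/217155) = 189866/72385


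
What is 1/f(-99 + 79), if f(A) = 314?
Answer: 1/314 ≈ 0.0031847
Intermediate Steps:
1/f(-99 + 79) = 1/314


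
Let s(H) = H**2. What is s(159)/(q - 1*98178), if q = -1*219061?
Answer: -25281/317239 ≈ -0.079691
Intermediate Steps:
q = -219061
s(159)/(q - 1*98178) = 159**2/(-219061 - 1*98178) = 25281/(-219061 - 98178) = 25281/(-317239) = 25281*(-1/317239) = -25281/317239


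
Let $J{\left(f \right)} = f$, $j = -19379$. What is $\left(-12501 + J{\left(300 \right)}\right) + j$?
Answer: $-31580$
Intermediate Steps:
$\left(-12501 + J{\left(300 \right)}\right) + j = \left(-12501 + 300\right) - 19379 = -12201 - 19379 = -31580$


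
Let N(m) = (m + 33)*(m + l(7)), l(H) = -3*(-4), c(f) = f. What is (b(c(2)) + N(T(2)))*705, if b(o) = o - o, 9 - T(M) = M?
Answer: 535800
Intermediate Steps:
T(M) = 9 - M
l(H) = 12
N(m) = (12 + m)*(33 + m) (N(m) = (m + 33)*(m + 12) = (33 + m)*(12 + m) = (12 + m)*(33 + m))
b(o) = 0
(b(c(2)) + N(T(2)))*705 = (0 + (396 + (9 - 1*2)² + 45*(9 - 1*2)))*705 = (0 + (396 + (9 - 2)² + 45*(9 - 2)))*705 = (0 + (396 + 7² + 45*7))*705 = (0 + (396 + 49 + 315))*705 = (0 + 760)*705 = 760*705 = 535800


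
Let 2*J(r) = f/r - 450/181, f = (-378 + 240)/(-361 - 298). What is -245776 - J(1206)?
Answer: -11784938430221/47950158 ≈ -2.4577e+5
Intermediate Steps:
f = 138/659 (f = -138/(-659) = -138*(-1/659) = 138/659 ≈ 0.20941)
J(r) = -225/181 + 69/(659*r) (J(r) = (138/(659*r) - 450/181)/2 = (-450/181 + 138/(659*r))/2 = -225/181 + 69/(659*r))
-245776 - J(1206) = -245776 - 3*(4163 - 49425*1206)/(119279*1206) = -245776 - 3*(4163 - 59606550)/(119279*1206) = -245776 - 3*(-59602387)/(119279*1206) = -245776 - 1*(-59602387/47950158) = -245776 + 59602387/47950158 = -11784938430221/47950158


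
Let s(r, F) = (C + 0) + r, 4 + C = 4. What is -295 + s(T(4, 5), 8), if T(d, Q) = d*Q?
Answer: -275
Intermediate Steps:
C = 0 (C = -4 + 4 = 0)
T(d, Q) = Q*d
s(r, F) = r (s(r, F) = (0 + 0) + r = 0 + r = r)
-295 + s(T(4, 5), 8) = -295 + 5*4 = -295 + 20 = -275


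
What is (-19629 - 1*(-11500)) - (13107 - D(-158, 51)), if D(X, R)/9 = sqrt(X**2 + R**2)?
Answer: -21236 + 9*sqrt(27565) ≈ -19742.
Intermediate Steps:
D(X, R) = 9*sqrt(R**2 + X**2) (D(X, R) = 9*sqrt(X**2 + R**2) = 9*sqrt(R**2 + X**2))
(-19629 - 1*(-11500)) - (13107 - D(-158, 51)) = (-19629 - 1*(-11500)) - (13107 - 9*sqrt(51**2 + (-158)**2)) = (-19629 + 11500) - (13107 - 9*sqrt(2601 + 24964)) = -8129 - (13107 - 9*sqrt(27565)) = -8129 + (-13107 + 9*sqrt(27565)) = -21236 + 9*sqrt(27565)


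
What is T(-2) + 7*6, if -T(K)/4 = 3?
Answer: 30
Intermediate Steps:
T(K) = -12 (T(K) = -4*3 = -12)
T(-2) + 7*6 = -12 + 7*6 = -12 + 42 = 30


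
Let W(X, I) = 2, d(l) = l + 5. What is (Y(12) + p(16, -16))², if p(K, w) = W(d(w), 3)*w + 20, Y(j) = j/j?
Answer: 121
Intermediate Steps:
d(l) = 5 + l
Y(j) = 1
p(K, w) = 20 + 2*w (p(K, w) = 2*w + 20 = 20 + 2*w)
(Y(12) + p(16, -16))² = (1 + (20 + 2*(-16)))² = (1 + (20 - 32))² = (1 - 12)² = (-11)² = 121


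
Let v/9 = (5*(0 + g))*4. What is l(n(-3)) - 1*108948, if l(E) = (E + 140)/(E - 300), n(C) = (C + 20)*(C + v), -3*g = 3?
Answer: -371618657/3411 ≈ -1.0895e+5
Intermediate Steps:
g = -1 (g = -1/3*3 = -1)
v = -180 (v = 9*((5*(0 - 1))*4) = 9*((5*(-1))*4) = 9*(-5*4) = 9*(-20) = -180)
n(C) = (-180 + C)*(20 + C) (n(C) = (C + 20)*(C - 180) = (20 + C)*(-180 + C) = (-180 + C)*(20 + C))
l(E) = (140 + E)/(-300 + E)
l(n(-3)) - 1*108948 = (140 + (-3600 + (-3)**2 - 160*(-3)))/(-300 + (-3600 + (-3)**2 - 160*(-3))) - 1*108948 = (140 + (-3600 + 9 + 480))/(-300 + (-3600 + 9 + 480)) - 108948 = (140 - 3111)/(-300 - 3111) - 108948 = -2971/(-3411) - 108948 = -1/3411*(-2971) - 108948 = 2971/3411 - 108948 = -371618657/3411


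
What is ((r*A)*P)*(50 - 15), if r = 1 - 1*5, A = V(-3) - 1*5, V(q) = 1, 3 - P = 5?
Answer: -1120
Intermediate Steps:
P = -2 (P = 3 - 1*5 = 3 - 5 = -2)
A = -4 (A = 1 - 1*5 = 1 - 5 = -4)
r = -4 (r = 1 - 5 = -4)
((r*A)*P)*(50 - 15) = (-4*(-4)*(-2))*(50 - 15) = (16*(-2))*35 = -32*35 = -1120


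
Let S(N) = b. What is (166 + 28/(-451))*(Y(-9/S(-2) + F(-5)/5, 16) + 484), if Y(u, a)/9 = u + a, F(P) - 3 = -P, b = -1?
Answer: 270689046/2255 ≈ 1.2004e+5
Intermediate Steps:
F(P) = 3 - P
S(N) = -1
Y(u, a) = 9*a + 9*u (Y(u, a) = 9*(u + a) = 9*(a + u) = 9*a + 9*u)
(166 + 28/(-451))*(Y(-9/S(-2) + F(-5)/5, 16) + 484) = (166 + 28/(-451))*((9*16 + 9*(-9/(-1) + (3 - 1*(-5))/5)) + 484) = (166 + 28*(-1/451))*((144 + 9*(-9*(-1) + (3 + 5)*(⅕))) + 484) = (166 - 28/451)*((144 + 9*(9 + 8*(⅕))) + 484) = 74838*((144 + 9*(9 + 8/5)) + 484)/451 = 74838*((144 + 9*(53/5)) + 484)/451 = 74838*((144 + 477/5) + 484)/451 = 74838*(1197/5 + 484)/451 = (74838/451)*(3617/5) = 270689046/2255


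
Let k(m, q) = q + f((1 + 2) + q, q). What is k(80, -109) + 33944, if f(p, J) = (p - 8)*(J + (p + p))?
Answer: 70429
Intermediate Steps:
f(p, J) = (-8 + p)*(J + 2*p)
k(m, q) = -48 - 23*q + 2*(3 + q)² + q*(3 + q) (k(m, q) = q + (-16*((1 + 2) + q) - 8*q + 2*((1 + 2) + q)² + q*((1 + 2) + q)) = q + (-16*(3 + q) - 8*q + 2*(3 + q)² + q*(3 + q)) = q + ((-48 - 16*q) - 8*q + 2*(3 + q)² + q*(3 + q)) = q + (-48 - 24*q + 2*(3 + q)² + q*(3 + q)) = -48 - 23*q + 2*(3 + q)² + q*(3 + q))
k(80, -109) + 33944 = (-30 - 8*(-109) + 3*(-109)²) + 33944 = (-30 + 872 + 3*11881) + 33944 = (-30 + 872 + 35643) + 33944 = 36485 + 33944 = 70429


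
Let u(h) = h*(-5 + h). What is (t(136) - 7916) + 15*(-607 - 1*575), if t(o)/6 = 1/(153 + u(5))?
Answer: -1307944/51 ≈ -25646.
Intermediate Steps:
t(o) = 2/51 (t(o) = 6/(153 + 5*(-5 + 5)) = 6/(153 + 5*0) = 6/(153 + 0) = 6/153 = 6*(1/153) = 2/51)
(t(136) - 7916) + 15*(-607 - 1*575) = (2/51 - 7916) + 15*(-607 - 1*575) = -403714/51 + 15*(-607 - 575) = -403714/51 + 15*(-1182) = -403714/51 - 17730 = -1307944/51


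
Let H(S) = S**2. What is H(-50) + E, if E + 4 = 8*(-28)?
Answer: 2272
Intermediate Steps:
E = -228 (E = -4 + 8*(-28) = -4 - 224 = -228)
H(-50) + E = (-50)**2 - 228 = 2500 - 228 = 2272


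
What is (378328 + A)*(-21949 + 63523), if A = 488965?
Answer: 36056839182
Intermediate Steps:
(378328 + A)*(-21949 + 63523) = (378328 + 488965)*(-21949 + 63523) = 867293*41574 = 36056839182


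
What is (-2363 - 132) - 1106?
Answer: -3601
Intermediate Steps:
(-2363 - 132) - 1106 = -2495 - 1106 = -3601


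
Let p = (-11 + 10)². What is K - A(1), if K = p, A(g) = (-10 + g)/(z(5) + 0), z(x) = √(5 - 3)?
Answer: 1 + 9*√2/2 ≈ 7.3640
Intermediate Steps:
z(x) = √2
A(g) = √2*(-10 + g)/2 (A(g) = (-10 + g)/(√2 + 0) = (-10 + g)/(√2) = (-10 + g)*(√2/2) = √2*(-10 + g)/2)
p = 1 (p = (-1)² = 1)
K = 1
K - A(1) = 1 - √2*(-10 + 1)/2 = 1 - √2*(-9)/2 = 1 - (-9)*√2/2 = 1 + 9*√2/2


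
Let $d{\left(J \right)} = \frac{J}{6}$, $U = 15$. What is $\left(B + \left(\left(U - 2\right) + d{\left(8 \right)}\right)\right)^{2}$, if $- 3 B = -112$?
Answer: $\frac{24025}{9} \approx 2669.4$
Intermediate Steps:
$B = \frac{112}{3}$ ($B = \left(- \frac{1}{3}\right) \left(-112\right) = \frac{112}{3} \approx 37.333$)
$d{\left(J \right)} = \frac{J}{6}$
$\left(B + \left(\left(U - 2\right) + d{\left(8 \right)}\right)\right)^{2} = \left(\frac{112}{3} + \left(\left(15 - 2\right) + \frac{1}{6} \cdot 8\right)\right)^{2} = \left(\frac{112}{3} + \left(13 + \frac{4}{3}\right)\right)^{2} = \left(\frac{112}{3} + \frac{43}{3}\right)^{2} = \left(\frac{155}{3}\right)^{2} = \frac{24025}{9}$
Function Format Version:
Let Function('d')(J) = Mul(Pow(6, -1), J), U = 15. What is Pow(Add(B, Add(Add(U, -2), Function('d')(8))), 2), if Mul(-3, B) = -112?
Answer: Rational(24025, 9) ≈ 2669.4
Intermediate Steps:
B = Rational(112, 3) (B = Mul(Rational(-1, 3), -112) = Rational(112, 3) ≈ 37.333)
Function('d')(J) = Mul(Rational(1, 6), J)
Pow(Add(B, Add(Add(U, -2), Function('d')(8))), 2) = Pow(Add(Rational(112, 3), Add(Add(15, -2), Mul(Rational(1, 6), 8))), 2) = Pow(Add(Rational(112, 3), Add(13, Rational(4, 3))), 2) = Pow(Add(Rational(112, 3), Rational(43, 3)), 2) = Pow(Rational(155, 3), 2) = Rational(24025, 9)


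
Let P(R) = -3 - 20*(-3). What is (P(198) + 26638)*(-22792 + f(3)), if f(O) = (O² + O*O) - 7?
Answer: -608138795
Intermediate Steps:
f(O) = -7 + 2*O² (f(O) = (O² + O²) - 7 = 2*O² - 7 = -7 + 2*O²)
P(R) = 57 (P(R) = -3 - 5*(-12) = -3 + 60 = 57)
(P(198) + 26638)*(-22792 + f(3)) = (57 + 26638)*(-22792 + (-7 + 2*3²)) = 26695*(-22792 + (-7 + 2*9)) = 26695*(-22792 + (-7 + 18)) = 26695*(-22792 + 11) = 26695*(-22781) = -608138795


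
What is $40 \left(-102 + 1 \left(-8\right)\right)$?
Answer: $-4400$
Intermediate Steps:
$40 \left(-102 + 1 \left(-8\right)\right) = 40 \left(-102 - 8\right) = 40 \left(-110\right) = -4400$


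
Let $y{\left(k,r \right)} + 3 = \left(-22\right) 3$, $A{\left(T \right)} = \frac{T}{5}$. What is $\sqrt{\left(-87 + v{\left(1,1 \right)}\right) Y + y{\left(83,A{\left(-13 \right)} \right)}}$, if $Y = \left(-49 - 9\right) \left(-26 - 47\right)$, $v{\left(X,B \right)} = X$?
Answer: $i \sqrt{364193} \approx 603.48 i$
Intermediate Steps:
$A{\left(T \right)} = \frac{T}{5}$ ($A{\left(T \right)} = T \frac{1}{5} = \frac{T}{5}$)
$Y = 4234$ ($Y = \left(-58\right) \left(-73\right) = 4234$)
$y{\left(k,r \right)} = -69$ ($y{\left(k,r \right)} = -3 - 66 = -69$)
$\sqrt{\left(-87 + v{\left(1,1 \right)}\right) Y + y{\left(83,A{\left(-13 \right)} \right)}} = \sqrt{\left(-87 + 1\right) 4234 - 69} = \sqrt{\left(-86\right) 4234 - 69} = \sqrt{-364124 - 69} = \sqrt{-364193} = i \sqrt{364193}$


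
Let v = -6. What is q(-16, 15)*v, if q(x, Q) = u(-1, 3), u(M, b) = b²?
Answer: -54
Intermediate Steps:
q(x, Q) = 9 (q(x, Q) = 3² = 9)
q(-16, 15)*v = 9*(-6) = -54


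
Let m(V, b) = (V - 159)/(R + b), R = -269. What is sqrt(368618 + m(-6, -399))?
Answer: sqrt(41121577163)/334 ≈ 607.14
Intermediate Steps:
m(V, b) = (-159 + V)/(-269 + b) (m(V, b) = (V - 159)/(-269 + b) = (-159 + V)/(-269 + b))
sqrt(368618 + m(-6, -399)) = sqrt(368618 + (-159 - 6)/(-269 - 399)) = sqrt(368618 - 165/(-668)) = sqrt(368618 - 1/668*(-165)) = sqrt(368618 + 165/668) = sqrt(246236989/668) = sqrt(41121577163)/334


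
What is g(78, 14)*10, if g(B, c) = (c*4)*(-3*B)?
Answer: -131040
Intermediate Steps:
g(B, c) = -12*B*c (g(B, c) = (4*c)*(-3*B) = -12*B*c)
g(78, 14)*10 = -12*78*14*10 = -13104*10 = -131040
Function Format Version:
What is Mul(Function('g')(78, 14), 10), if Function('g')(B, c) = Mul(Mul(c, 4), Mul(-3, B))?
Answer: -131040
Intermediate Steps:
Function('g')(B, c) = Mul(-12, B, c) (Function('g')(B, c) = Mul(Mul(4, c), Mul(-3, B)) = Mul(-12, B, c))
Mul(Function('g')(78, 14), 10) = Mul(Mul(-12, 78, 14), 10) = Mul(-13104, 10) = -131040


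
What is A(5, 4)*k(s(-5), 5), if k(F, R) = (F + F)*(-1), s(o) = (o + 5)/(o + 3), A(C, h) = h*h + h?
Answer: 0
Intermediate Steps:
A(C, h) = h + h² (A(C, h) = h² + h = h + h²)
s(o) = (5 + o)/(3 + o)
k(F, R) = -2*F (k(F, R) = (2*F)*(-1) = -2*F)
A(5, 4)*k(s(-5), 5) = (4*(1 + 4))*(-2*(5 - 5)/(3 - 5)) = (4*5)*(-2*0/(-2)) = 20*(-(-1)*0) = 20*(-2*0) = 20*0 = 0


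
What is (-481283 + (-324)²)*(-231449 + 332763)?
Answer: -38125167398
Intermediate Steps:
(-481283 + (-324)²)*(-231449 + 332763) = (-481283 + 104976)*101314 = -376307*101314 = -38125167398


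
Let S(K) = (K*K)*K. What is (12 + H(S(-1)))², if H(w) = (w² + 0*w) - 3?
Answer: 100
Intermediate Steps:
S(K) = K³ (S(K) = K²*K = K³)
H(w) = -3 + w² (H(w) = (w² + 0) - 3 = w² - 3 = -3 + w²)
(12 + H(S(-1)))² = (12 + (-3 + ((-1)³)²))² = (12 + (-3 + (-1)²))² = (12 + (-3 + 1))² = (12 - 2)² = 10² = 100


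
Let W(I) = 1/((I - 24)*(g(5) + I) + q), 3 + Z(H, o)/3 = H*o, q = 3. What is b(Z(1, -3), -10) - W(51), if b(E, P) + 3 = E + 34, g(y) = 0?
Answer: 17939/1380 ≈ 12.999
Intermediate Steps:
Z(H, o) = -9 + 3*H*o (Z(H, o) = -9 + 3*(H*o) = -9 + 3*H*o)
W(I) = 1/(3 + I*(-24 + I)) (W(I) = 1/((I - 24)*(0 + I) + 3) = 1/((-24 + I)*I + 3) = 1/(I*(-24 + I) + 3) = 1/(3 + I*(-24 + I)))
b(E, P) = 31 + E (b(E, P) = -3 + (E + 34) = -3 + (34 + E) = 31 + E)
b(Z(1, -3), -10) - W(51) = (31 + (-9 + 3*1*(-3))) - 1/(3 + 51² - 24*51) = (31 + (-9 - 9)) - 1/(3 + 2601 - 1224) = (31 - 18) - 1/1380 = 13 - 1*1/1380 = 13 - 1/1380 = 17939/1380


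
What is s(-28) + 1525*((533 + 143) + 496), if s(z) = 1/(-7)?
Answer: 12511099/7 ≈ 1.7873e+6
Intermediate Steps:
s(z) = -⅐
s(-28) + 1525*((533 + 143) + 496) = -⅐ + 1525*((533 + 143) + 496) = -⅐ + 1525*(676 + 496) = -⅐ + 1525*1172 = -⅐ + 1787300 = 12511099/7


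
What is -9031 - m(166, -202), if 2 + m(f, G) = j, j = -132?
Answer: -8897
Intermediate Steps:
m(f, G) = -134 (m(f, G) = -2 - 132 = -134)
-9031 - m(166, -202) = -9031 - 1*(-134) = -9031 + 134 = -8897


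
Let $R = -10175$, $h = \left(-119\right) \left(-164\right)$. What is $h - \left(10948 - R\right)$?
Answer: $-1607$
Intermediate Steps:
$h = 19516$
$h - \left(10948 - R\right) = 19516 - \left(10948 - -10175\right) = 19516 - \left(10948 + 10175\right) = 19516 - 21123 = -1607$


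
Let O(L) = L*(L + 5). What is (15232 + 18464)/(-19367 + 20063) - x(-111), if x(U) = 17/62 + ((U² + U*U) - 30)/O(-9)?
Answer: -3428033/5394 ≈ -635.53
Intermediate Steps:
O(L) = L*(5 + L)
x(U) = -52/93 + U²/18 (x(U) = 17/62 + ((U² + U*U) - 30)/((-9*(5 - 9))) = 17*(1/62) + ((U² + U²) - 30)/((-9*(-4))) = 17/62 + (2*U² - 30)/36 = 17/62 + (-30 + 2*U²)*(1/36) = 17/62 + (-⅚ + U²/18) = -52/93 + U²/18)
(15232 + 18464)/(-19367 + 20063) - x(-111) = (15232 + 18464)/(-19367 + 20063) - (-52/93 + (1/18)*(-111)²) = 33696/696 - (-52/93 + (1/18)*12321) = 33696*(1/696) - (-52/93 + 1369/2) = 1404/29 - 1*127213/186 = 1404/29 - 127213/186 = -3428033/5394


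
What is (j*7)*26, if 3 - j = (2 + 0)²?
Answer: -182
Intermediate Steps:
j = -1 (j = 3 - (2 + 0)² = 3 - 1*2² = 3 - 1*4 = 3 - 4 = -1)
(j*7)*26 = -1*7*26 = -7*26 = -182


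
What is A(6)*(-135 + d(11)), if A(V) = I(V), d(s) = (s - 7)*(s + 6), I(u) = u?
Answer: -402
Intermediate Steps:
d(s) = (-7 + s)*(6 + s)
A(V) = V
A(6)*(-135 + d(11)) = 6*(-135 + (-42 + 11² - 1*11)) = 6*(-135 + (-42 + 121 - 11)) = 6*(-135 + 68) = 6*(-67) = -402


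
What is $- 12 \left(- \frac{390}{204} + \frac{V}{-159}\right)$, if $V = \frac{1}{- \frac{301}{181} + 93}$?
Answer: $\frac{85432187}{3723833} \approx 22.942$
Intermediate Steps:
$V = \frac{181}{16532}$ ($V = \frac{1}{\left(-301\right) \frac{1}{181} + 93} = \frac{1}{- \frac{301}{181} + 93} = \frac{1}{\frac{16532}{181}} = \frac{181}{16532} \approx 0.010948$)
$- 12 \left(- \frac{390}{204} + \frac{V}{-159}\right) = - 12 \left(- \frac{390}{204} + \frac{181}{16532 \left(-159\right)}\right) = - 12 \left(\left(-390\right) \frac{1}{204} + \frac{181}{16532} \left(- \frac{1}{159}\right)\right) = - 12 \left(- \frac{65}{34} - \frac{181}{2628588}\right) = \left(-12\right) \left(- \frac{85432187}{44685996}\right) = \frac{85432187}{3723833}$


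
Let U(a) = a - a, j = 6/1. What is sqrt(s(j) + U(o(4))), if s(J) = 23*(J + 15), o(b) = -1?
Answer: sqrt(483) ≈ 21.977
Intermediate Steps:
j = 6 (j = 6*1 = 6)
U(a) = 0
s(J) = 345 + 23*J (s(J) = 23*(15 + J) = 345 + 23*J)
sqrt(s(j) + U(o(4))) = sqrt((345 + 23*6) + 0) = sqrt((345 + 138) + 0) = sqrt(483 + 0) = sqrt(483)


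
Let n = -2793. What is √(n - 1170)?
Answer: I*√3963 ≈ 62.952*I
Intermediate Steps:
√(n - 1170) = √(-2793 - 1170) = √(-3963) = I*√3963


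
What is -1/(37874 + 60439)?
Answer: -1/98313 ≈ -1.0172e-5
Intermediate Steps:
-1/(37874 + 60439) = -1/98313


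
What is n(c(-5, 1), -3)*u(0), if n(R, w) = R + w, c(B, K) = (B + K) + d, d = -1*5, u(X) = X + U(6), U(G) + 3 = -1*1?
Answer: 48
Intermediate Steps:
U(G) = -4 (U(G) = -3 - 1*1 = -3 - 1 = -4)
u(X) = -4 + X (u(X) = X - 4 = -4 + X)
d = -5
c(B, K) = -5 + B + K (c(B, K) = (B + K) - 5 = -5 + B + K)
n(c(-5, 1), -3)*u(0) = ((-5 - 5 + 1) - 3)*(-4 + 0) = (-9 - 3)*(-4) = -12*(-4) = 48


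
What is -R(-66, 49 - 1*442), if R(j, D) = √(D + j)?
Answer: -3*I*√51 ≈ -21.424*I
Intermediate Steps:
-R(-66, 49 - 1*442) = -√((49 - 1*442) - 66) = -√((49 - 442) - 66) = -√(-393 - 66) = -√(-459) = -3*I*√51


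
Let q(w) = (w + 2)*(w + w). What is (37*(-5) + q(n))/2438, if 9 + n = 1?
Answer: -89/2438 ≈ -0.036505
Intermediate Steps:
n = -8 (n = -9 + 1 = -8)
q(w) = 2*w*(2 + w) (q(w) = (2 + w)*(2*w) = 2*w*(2 + w))
(37*(-5) + q(n))/2438 = (37*(-5) + 2*(-8)*(2 - 8))/2438 = (-185 + 2*(-8)*(-6))*(1/2438) = (-185 + 96)*(1/2438) = -89*1/2438 = -89/2438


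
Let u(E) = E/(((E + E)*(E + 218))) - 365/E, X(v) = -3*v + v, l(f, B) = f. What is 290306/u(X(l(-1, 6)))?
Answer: -127734640/80299 ≈ -1590.7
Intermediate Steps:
X(v) = -2*v
u(E) = 1/(2*(218 + E)) - 365/E (u(E) = E/(((2*E)*(218 + E))) - 365/E = E/((2*E*(218 + E))) - 365/E = E*(1/(2*E*(218 + E))) - 365/E = 1/(2*(218 + E)) - 365/E)
290306/u(X(l(-1, 6))) = 290306/(((-159140 - (-1458)*(-1))/(2*((-2*(-1)))*(218 - 2*(-1))))) = 290306/(((½)*(-159140 - 729*2)/(2*(218 + 2)))) = 290306/(((½)*(½)*(-159140 - 1458)/220)) = 290306/(((½)*(½)*(1/220)*(-160598))) = 290306/(-80299/440) = 290306*(-440/80299) = -127734640/80299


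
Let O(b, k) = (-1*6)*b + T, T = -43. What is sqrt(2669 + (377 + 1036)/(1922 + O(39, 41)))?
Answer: sqrt(7224705110)/1645 ≈ 51.671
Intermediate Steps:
O(b, k) = -43 - 6*b (O(b, k) = (-1*6)*b - 43 = -6*b - 43 = -43 - 6*b)
sqrt(2669 + (377 + 1036)/(1922 + O(39, 41))) = sqrt(2669 + (377 + 1036)/(1922 + (-43 - 6*39))) = sqrt(2669 + 1413/(1922 + (-43 - 234))) = sqrt(2669 + 1413/(1922 - 277)) = sqrt(2669 + 1413/1645) = sqrt(4391918/1645) = sqrt(7224705110)/1645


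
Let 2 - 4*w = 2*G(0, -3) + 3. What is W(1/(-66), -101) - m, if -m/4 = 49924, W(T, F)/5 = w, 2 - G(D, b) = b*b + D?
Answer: 798849/4 ≈ 1.9971e+5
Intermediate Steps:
G(D, b) = 2 - D - b² (G(D, b) = 2 - (b*b + D) = 2 - (b² + D) = 2 - (D + b²) = 2 + (-D - b²) = 2 - D - b²)
w = 13/4 (w = ½ - (2*(2 - 1*0 - 1*(-3)²) + 3)/4 = ½ - (2*(2 + 0 - 1*9) + 3)/4 = ½ - (2*(2 + 0 - 9) + 3)/4 = ½ - (2*(-7) + 3)/4 = ½ - (-14 + 3)/4 = ½ - ¼*(-11) = ½ + 11/4 = 13/4 ≈ 3.2500)
W(T, F) = 65/4 (W(T, F) = 5*(13/4) = 65/4)
m = -199696 (m = -4*49924 = -199696)
W(1/(-66), -101) - m = 65/4 - 1*(-199696) = 65/4 + 199696 = 798849/4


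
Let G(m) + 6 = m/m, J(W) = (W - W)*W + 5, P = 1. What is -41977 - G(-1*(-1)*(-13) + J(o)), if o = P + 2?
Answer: -41972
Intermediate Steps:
o = 3 (o = 1 + 2 = 3)
J(W) = 5 (J(W) = 0*W + 5 = 0 + 5 = 5)
G(m) = -5 (G(m) = -6 + m/m = -6 + 1 = -5)
-41977 - G(-1*(-1)*(-13) + J(o)) = -41977 - 1*(-5) = -41977 + 5 = -41972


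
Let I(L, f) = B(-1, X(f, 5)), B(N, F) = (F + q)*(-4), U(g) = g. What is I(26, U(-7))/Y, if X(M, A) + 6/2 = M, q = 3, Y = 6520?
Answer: 7/1630 ≈ 0.0042945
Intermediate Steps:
X(M, A) = -3 + M
B(N, F) = -12 - 4*F (B(N, F) = (F + 3)*(-4) = (3 + F)*(-4) = -12 - 4*F)
I(L, f) = -4*f (I(L, f) = -12 - 4*(-3 + f) = -12 + (12 - 4*f) = -4*f)
I(26, U(-7))/Y = -4*(-7)/6520 = 28*(1/6520) = 7/1630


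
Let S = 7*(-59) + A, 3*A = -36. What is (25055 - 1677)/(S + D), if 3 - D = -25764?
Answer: 11689/12671 ≈ 0.92250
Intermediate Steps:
A = -12 (A = (⅓)*(-36) = -12)
D = 25767 (D = 3 - 1*(-25764) = 3 + 25764 = 25767)
S = -425 (S = 7*(-59) - 12 = -413 - 12 = -425)
(25055 - 1677)/(S + D) = (25055 - 1677)/(-425 + 25767) = 23378/25342 = 23378*(1/25342) = 11689/12671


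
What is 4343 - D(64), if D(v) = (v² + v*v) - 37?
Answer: -3812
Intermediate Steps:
D(v) = -37 + 2*v² (D(v) = (v² + v²) - 37 = 2*v² - 37 = -37 + 2*v²)
4343 - D(64) = 4343 - (-37 + 2*64²) = 4343 - (-37 + 2*4096) = 4343 - (-37 + 8192) = 4343 - 1*8155 = 4343 - 8155 = -3812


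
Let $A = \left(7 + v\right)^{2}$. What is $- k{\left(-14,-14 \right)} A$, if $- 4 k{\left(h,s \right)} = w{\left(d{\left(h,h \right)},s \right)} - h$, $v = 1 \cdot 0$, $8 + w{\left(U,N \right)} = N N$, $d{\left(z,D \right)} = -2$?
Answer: $\frac{4949}{2} \approx 2474.5$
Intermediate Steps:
$w{\left(U,N \right)} = -8 + N^{2}$ ($w{\left(U,N \right)} = -8 + N N = -8 + N^{2}$)
$v = 0$
$k{\left(h,s \right)} = 2 - \frac{s^{2}}{4} + \frac{h}{4}$ ($k{\left(h,s \right)} = - \frac{\left(-8 + s^{2}\right) - h}{4} = - \frac{-8 + s^{2} - h}{4} = 2 - \frac{s^{2}}{4} + \frac{h}{4}$)
$A = 49$ ($A = \left(7 + 0\right)^{2} = 7^{2} = 49$)
$- k{\left(-14,-14 \right)} A = - (2 - \frac{\left(-14\right)^{2}}{4} + \frac{1}{4} \left(-14\right)) 49 = - (2 - 49 - \frac{7}{2}) 49 = \left(-1\right) \left(- \frac{101}{2}\right) 49 = \frac{101}{2} \cdot 49 = \frac{4949}{2}$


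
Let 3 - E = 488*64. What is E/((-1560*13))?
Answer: 31229/20280 ≈ 1.5399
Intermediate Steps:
E = -31229 (E = 3 - 488*64 = 3 - 1*31232 = 3 - 31232 = -31229)
E/((-1560*13)) = -31229/((-1560*13)) = -31229/(-20280) = -31229*(-1/20280) = 31229/20280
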